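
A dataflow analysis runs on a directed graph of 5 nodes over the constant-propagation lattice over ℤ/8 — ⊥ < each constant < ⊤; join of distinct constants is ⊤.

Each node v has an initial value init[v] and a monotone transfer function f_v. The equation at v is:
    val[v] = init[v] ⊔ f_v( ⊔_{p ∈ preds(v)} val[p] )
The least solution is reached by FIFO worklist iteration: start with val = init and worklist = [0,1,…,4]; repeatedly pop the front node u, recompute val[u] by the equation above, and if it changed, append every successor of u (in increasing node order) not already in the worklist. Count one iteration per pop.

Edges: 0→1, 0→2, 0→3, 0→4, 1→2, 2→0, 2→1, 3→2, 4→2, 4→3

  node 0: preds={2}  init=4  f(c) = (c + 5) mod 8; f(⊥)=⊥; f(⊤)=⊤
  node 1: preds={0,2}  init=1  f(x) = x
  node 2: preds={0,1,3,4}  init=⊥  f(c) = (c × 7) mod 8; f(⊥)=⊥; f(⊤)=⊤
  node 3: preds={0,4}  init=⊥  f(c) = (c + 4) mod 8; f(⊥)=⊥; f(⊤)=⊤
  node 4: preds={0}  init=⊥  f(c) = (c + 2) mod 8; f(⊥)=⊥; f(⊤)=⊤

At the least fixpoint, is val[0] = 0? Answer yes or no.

no

Worklist (12 pops):
  #1 pop 0: in=⊥ → 4 (no change)
  #2 pop 1: in=4 → ⊤ (was 1); enqueue []
  #3 pop 2: in=⊤ → ⊤ (was ⊥); enqueue [0,1]
  #4 pop 3: in=4 → 0 (was ⊥); enqueue [2]
  #5 pop 4: in=4 → 6 (was ⊥); enqueue [3]
  #6 pop 0: in=⊤ → ⊤ (was 4); enqueue [4]
  #7 pop 1: in=⊤ → ⊤ (no change)
  #8 pop 2: in=⊤ → ⊤ (no change)
  #9 pop 3: in=⊤ → ⊤ (was 0); enqueue [2]
  #10 pop 4: in=⊤ → ⊤ (was 6); enqueue [3]
  #11 pop 2: in=⊤ → ⊤ (no change)
  #12 pop 3: in=⊤ → ⊤ (no change)

Fixpoint:
  val[0] = ⊤
  val[1] = ⊤
  val[2] = ⊤
  val[3] = ⊤
  val[4] = ⊤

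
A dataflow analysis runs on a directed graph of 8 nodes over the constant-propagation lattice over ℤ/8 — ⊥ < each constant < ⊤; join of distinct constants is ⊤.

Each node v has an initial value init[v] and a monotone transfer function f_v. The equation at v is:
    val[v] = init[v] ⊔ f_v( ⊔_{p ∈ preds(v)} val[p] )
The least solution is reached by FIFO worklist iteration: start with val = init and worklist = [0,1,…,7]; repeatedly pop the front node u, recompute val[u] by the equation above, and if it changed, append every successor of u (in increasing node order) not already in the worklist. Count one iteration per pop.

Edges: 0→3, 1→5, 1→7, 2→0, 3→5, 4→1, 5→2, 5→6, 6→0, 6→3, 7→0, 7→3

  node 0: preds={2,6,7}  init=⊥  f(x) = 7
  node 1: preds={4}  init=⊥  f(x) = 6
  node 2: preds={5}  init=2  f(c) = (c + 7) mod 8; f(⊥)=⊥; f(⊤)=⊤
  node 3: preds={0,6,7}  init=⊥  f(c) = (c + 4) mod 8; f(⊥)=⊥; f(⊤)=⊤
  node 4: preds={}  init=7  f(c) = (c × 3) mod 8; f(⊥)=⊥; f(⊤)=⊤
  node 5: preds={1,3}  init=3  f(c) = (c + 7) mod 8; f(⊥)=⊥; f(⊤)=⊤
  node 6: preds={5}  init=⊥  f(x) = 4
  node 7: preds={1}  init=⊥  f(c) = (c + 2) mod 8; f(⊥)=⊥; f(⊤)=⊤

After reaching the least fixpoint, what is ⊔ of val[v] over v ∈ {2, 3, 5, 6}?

Trace (12 dequeues):
  [1] u=0 | in 2 | out 7 | prev ⊥ | push {}
  [2] u=1 | in 7 | out 6 | prev ⊥ | push {}
  [3] u=2 | in 3 | out 2 | ==
  [4] u=3 | in 7 | out 3 | prev ⊥ | push {}
  [5] u=4 | in ⊥ | out 7 | ==
  [6] u=5 | in ⊤ | out ⊤ | prev 3 | push {2}
  [7] u=6 | in ⊤ | out 4 | prev ⊥ | push {0,3}
  [8] u=7 | in 6 | out 0 | prev ⊥ | push {}
  [9] u=2 | in ⊤ | out ⊤ | prev 2 | push {}
  [10] u=0 | in ⊤ | out 7 | ==
  [11] u=3 | in ⊤ | out ⊤ | prev 3 | push {5}
  [12] u=5 | in ⊤ | out ⊤ | ==

Converged values:
  [0] 7
  [1] 6
  [2] ⊤
  [3] ⊤
  [4] 7
  [5] ⊤
  [6] 4
  [7] 0

⊤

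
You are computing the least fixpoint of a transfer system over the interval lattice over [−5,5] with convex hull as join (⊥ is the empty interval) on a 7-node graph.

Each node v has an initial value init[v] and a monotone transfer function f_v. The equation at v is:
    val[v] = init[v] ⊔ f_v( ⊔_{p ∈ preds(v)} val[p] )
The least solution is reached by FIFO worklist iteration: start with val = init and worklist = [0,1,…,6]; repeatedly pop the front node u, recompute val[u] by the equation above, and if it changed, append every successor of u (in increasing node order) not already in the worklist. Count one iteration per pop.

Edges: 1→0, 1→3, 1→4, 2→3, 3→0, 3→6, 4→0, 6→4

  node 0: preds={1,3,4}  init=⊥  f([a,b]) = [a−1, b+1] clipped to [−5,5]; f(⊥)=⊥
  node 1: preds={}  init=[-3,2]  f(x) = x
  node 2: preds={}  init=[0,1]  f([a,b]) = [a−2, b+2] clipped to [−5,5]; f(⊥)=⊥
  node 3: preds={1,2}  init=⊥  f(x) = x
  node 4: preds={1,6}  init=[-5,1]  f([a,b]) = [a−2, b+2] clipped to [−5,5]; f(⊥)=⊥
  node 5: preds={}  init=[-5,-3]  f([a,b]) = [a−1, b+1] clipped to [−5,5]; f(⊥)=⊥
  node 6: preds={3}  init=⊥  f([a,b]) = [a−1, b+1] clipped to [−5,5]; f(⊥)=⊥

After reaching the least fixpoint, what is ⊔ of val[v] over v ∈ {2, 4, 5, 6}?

Worklist (10 pops):
  #1 pop 0: in=[-5,2] → [-5,3] (was ⊥); enqueue []
  #2 pop 1: in=⊥ → [-3,2] (no change)
  #3 pop 2: in=⊥ → [0,1] (no change)
  #4 pop 3: in=[-3,2] → [-3,2] (was ⊥); enqueue [0]
  #5 pop 4: in=[-3,2] → [-5,4] (was [-5,1]); enqueue []
  #6 pop 5: in=⊥ → [-5,-3] (no change)
  #7 pop 6: in=[-3,2] → [-4,3] (was ⊥); enqueue [4]
  #8 pop 0: in=[-5,4] → [-5,5] (was [-5,3]); enqueue []
  #9 pop 4: in=[-4,3] → [-5,5] (was [-5,4]); enqueue [0]
  #10 pop 0: in=[-5,5] → [-5,5] (no change)

Fixpoint:
  val[0] = [-5,5]
  val[1] = [-3,2]
  val[2] = [0,1]
  val[3] = [-3,2]
  val[4] = [-5,5]
  val[5] = [-5,-3]
  val[6] = [-4,3]

[-5,5]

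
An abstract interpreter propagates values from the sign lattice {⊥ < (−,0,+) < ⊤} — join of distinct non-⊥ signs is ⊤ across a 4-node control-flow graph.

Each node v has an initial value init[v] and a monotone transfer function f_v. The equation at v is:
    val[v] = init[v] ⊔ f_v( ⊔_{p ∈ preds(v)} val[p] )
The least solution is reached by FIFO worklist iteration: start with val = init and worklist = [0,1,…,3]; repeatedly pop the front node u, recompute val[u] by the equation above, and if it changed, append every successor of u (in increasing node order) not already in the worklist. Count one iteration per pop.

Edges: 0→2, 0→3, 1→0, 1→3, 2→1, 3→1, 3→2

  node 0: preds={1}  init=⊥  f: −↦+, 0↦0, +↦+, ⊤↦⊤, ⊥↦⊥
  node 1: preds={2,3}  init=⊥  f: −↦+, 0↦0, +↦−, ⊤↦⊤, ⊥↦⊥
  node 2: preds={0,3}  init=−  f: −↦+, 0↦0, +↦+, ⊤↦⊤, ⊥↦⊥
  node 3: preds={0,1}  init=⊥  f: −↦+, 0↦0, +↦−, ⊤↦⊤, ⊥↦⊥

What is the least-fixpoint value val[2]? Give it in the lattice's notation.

⊤

Iteration log — 13 steps:
  step 1. node 0  ⊔preds=⊥  new=⊥  stable
  step 2. node 1  ⊔preds=−  new=+  old=⊥  +wl: 0
  step 3. node 2  ⊔preds=⊥  new=−  stable
  step 4. node 3  ⊔preds=+  new=−  old=⊥  +wl: 1,2
  step 5. node 0  ⊔preds=+  new=+  old=⊥  +wl: 3
  step 6. node 1  ⊔preds=−  new=+  stable
  step 7. node 2  ⊔preds=⊤  new=⊤  old=−  +wl: 1
  step 8. node 3  ⊔preds=+  new=−  stable
  step 9. node 1  ⊔preds=⊤  new=⊤  old=+  +wl: 0,3
  step 10. node 0  ⊔preds=⊤  new=⊤  old=+  +wl: 2
  step 11. node 3  ⊔preds=⊤  new=⊤  old=−  +wl: 1
  step 12. node 2  ⊔preds=⊤  new=⊤  stable
  step 13. node 1  ⊔preds=⊤  new=⊤  stable

Least fixpoint reached:
  node 0: ⊤
  node 1: ⊤
  node 2: ⊤
  node 3: ⊤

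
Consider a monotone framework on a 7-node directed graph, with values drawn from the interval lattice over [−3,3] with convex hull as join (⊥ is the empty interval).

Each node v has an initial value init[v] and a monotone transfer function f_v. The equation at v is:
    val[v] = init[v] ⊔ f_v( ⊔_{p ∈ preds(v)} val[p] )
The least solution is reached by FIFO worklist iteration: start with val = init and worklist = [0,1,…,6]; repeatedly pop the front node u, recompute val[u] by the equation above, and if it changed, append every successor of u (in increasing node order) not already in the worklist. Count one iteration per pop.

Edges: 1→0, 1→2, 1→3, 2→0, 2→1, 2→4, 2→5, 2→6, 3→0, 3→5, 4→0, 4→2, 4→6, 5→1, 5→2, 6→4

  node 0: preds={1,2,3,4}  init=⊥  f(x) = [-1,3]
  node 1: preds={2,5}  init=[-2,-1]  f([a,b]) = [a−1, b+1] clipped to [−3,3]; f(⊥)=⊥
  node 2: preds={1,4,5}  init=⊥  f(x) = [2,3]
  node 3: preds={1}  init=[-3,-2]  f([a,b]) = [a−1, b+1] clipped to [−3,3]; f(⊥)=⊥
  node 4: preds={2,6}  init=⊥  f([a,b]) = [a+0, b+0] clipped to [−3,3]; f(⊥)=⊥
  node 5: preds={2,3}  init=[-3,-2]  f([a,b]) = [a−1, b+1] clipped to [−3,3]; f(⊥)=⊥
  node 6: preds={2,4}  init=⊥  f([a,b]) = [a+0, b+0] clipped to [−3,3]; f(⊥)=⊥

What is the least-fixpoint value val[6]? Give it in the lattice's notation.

Trace (15 dequeues):
  [1] u=0 | in [-3,-1] | out [-1,3] | prev ⊥ | push {}
  [2] u=1 | in [-3,-2] | out [-3,-1] | prev [-2,-1] | push {0}
  [3] u=2 | in [-3,-1] | out [2,3] | prev ⊥ | push {1}
  [4] u=3 | in [-3,-1] | out [-3,0] | prev [-3,-2] | push {}
  [5] u=4 | in [2,3] | out [2,3] | prev ⊥ | push {2}
  [6] u=5 | in [-3,3] | out [-3,3] | prev [-3,-2] | push {}
  [7] u=6 | in [2,3] | out [2,3] | prev ⊥ | push {4}
  [8] u=0 | in [-3,3] | out [-1,3] | ==
  [9] u=1 | in [-3,3] | out [-3,3] | prev [-3,-1] | push {0,3}
  [10] u=2 | in [-3,3] | out [2,3] | ==
  [11] u=4 | in [2,3] | out [2,3] | ==
  [12] u=0 | in [-3,3] | out [-1,3] | ==
  [13] u=3 | in [-3,3] | out [-3,3] | prev [-3,0] | push {0,5}
  [14] u=0 | in [-3,3] | out [-1,3] | ==
  [15] u=5 | in [-3,3] | out [-3,3] | ==

Converged values:
  [0] [-1,3]
  [1] [-3,3]
  [2] [2,3]
  [3] [-3,3]
  [4] [2,3]
  [5] [-3,3]
  [6] [2,3]

[2,3]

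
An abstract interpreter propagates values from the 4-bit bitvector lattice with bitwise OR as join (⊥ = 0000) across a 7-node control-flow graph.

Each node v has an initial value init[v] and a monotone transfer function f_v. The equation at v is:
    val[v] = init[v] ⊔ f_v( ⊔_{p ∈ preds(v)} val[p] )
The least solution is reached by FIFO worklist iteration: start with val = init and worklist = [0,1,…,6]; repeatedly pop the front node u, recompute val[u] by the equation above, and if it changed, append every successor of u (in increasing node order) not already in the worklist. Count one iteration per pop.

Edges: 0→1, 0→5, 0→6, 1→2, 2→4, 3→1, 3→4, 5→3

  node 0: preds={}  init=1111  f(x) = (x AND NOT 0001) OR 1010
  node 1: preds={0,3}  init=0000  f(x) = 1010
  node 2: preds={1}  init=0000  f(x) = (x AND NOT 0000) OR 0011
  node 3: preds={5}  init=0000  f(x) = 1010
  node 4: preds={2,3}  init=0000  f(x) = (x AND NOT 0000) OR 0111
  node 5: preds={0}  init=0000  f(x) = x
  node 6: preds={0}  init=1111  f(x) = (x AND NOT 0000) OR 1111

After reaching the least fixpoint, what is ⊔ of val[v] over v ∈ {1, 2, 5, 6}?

Iteration log — 9 steps:
  step 1. node 0  ⊔preds=0000  new=1111  stable
  step 2. node 1  ⊔preds=1111  new=1010  old=0000  +wl: 
  step 3. node 2  ⊔preds=1010  new=1011  old=0000  +wl: 
  step 4. node 3  ⊔preds=0000  new=1010  old=0000  +wl: 1
  step 5. node 4  ⊔preds=1011  new=1111  old=0000  +wl: 
  step 6. node 5  ⊔preds=1111  new=1111  old=0000  +wl: 3
  step 7. node 6  ⊔preds=1111  new=1111  stable
  step 8. node 1  ⊔preds=1111  new=1010  stable
  step 9. node 3  ⊔preds=1111  new=1010  stable

Least fixpoint reached:
  node 0: 1111
  node 1: 1010
  node 2: 1011
  node 3: 1010
  node 4: 1111
  node 5: 1111
  node 6: 1111

1111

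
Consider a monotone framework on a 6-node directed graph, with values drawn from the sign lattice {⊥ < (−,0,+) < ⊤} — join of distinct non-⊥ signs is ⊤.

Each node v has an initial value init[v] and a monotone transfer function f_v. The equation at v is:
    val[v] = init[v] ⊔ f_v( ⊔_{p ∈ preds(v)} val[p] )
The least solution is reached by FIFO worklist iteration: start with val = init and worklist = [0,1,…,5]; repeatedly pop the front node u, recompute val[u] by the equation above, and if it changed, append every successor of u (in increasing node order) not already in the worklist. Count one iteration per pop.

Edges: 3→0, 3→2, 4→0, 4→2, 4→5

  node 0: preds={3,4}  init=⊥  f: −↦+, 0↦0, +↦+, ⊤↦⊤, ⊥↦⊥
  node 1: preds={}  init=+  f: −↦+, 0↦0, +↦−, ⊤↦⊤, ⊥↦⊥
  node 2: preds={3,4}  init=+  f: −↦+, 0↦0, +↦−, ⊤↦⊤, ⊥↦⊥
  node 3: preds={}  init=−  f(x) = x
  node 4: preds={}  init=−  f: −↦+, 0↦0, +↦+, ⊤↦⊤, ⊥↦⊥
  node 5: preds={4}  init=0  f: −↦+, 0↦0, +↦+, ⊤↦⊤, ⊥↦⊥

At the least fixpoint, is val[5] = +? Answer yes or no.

no

Iteration log — 6 steps:
  step 1. node 0  ⊔preds=−  new=+  old=⊥  +wl: 
  step 2. node 1  ⊔preds=⊥  new=+  stable
  step 3. node 2  ⊔preds=−  new=+  stable
  step 4. node 3  ⊔preds=⊥  new=−  stable
  step 5. node 4  ⊔preds=⊥  new=−  stable
  step 6. node 5  ⊔preds=−  new=⊤  old=0  +wl: 

Least fixpoint reached:
  node 0: +
  node 1: +
  node 2: +
  node 3: −
  node 4: −
  node 5: ⊤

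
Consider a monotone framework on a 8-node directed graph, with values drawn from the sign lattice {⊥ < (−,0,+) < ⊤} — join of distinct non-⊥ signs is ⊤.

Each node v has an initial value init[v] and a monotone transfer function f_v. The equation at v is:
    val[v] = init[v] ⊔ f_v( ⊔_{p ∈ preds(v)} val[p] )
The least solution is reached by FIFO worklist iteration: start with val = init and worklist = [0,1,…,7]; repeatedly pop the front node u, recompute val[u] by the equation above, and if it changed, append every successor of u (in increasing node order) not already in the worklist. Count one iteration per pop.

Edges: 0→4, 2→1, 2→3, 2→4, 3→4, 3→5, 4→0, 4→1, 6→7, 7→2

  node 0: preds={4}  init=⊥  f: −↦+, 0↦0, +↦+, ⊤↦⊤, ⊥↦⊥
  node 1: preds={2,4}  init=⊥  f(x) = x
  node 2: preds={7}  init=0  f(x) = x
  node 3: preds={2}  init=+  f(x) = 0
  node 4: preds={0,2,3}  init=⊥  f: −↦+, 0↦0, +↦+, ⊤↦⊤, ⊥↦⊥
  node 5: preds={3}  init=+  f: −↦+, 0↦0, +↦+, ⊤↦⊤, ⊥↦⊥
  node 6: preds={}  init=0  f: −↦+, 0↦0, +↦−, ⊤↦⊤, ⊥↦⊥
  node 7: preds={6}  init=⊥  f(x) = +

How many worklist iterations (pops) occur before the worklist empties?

14

Iteration log — 14 steps:
  step 1. node 0  ⊔preds=⊥  new=⊥  stable
  step 2. node 1  ⊔preds=0  new=0  old=⊥  +wl: 
  step 3. node 2  ⊔preds=⊥  new=0  stable
  step 4. node 3  ⊔preds=0  new=⊤  old=+  +wl: 
  step 5. node 4  ⊔preds=⊤  new=⊤  old=⊥  +wl: 0,1
  step 6. node 5  ⊔preds=⊤  new=⊤  old=+  +wl: 
  step 7. node 6  ⊔preds=⊥  new=0  stable
  step 8. node 7  ⊔preds=0  new=+  old=⊥  +wl: 2
  step 9. node 0  ⊔preds=⊤  new=⊤  old=⊥  +wl: 4
  step 10. node 1  ⊔preds=⊤  new=⊤  old=0  +wl: 
  step 11. node 2  ⊔preds=+  new=⊤  old=0  +wl: 1,3
  step 12. node 4  ⊔preds=⊤  new=⊤  stable
  step 13. node 1  ⊔preds=⊤  new=⊤  stable
  step 14. node 3  ⊔preds=⊤  new=⊤  stable

Least fixpoint reached:
  node 0: ⊤
  node 1: ⊤
  node 2: ⊤
  node 3: ⊤
  node 4: ⊤
  node 5: ⊤
  node 6: 0
  node 7: +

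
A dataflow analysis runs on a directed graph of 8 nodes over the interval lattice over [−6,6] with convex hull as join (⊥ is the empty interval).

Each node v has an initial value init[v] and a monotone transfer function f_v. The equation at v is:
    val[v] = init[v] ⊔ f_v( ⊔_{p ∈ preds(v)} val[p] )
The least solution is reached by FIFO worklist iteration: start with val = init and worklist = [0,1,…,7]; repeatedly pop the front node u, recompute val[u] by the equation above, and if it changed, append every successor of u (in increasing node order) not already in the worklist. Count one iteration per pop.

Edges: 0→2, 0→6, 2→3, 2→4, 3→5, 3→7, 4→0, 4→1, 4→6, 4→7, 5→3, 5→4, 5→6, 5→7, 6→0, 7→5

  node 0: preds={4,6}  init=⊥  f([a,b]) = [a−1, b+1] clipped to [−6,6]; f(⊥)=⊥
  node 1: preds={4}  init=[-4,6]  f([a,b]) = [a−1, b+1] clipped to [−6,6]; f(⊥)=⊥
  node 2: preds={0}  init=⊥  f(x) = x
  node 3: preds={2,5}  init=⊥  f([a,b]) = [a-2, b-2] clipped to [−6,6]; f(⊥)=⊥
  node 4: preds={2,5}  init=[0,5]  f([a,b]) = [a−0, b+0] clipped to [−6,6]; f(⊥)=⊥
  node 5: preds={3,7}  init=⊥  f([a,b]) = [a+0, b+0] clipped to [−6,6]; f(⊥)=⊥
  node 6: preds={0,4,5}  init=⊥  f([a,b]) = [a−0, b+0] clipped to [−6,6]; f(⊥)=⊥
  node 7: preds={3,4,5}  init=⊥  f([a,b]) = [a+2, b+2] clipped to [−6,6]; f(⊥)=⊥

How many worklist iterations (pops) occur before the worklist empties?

Iteration log — 33 steps:
  step 1. node 0  ⊔preds=[0,5]  new=[-1,6]  old=⊥  +wl: 
  step 2. node 1  ⊔preds=[0,5]  new=[-4,6]  stable
  step 3. node 2  ⊔preds=[-1,6]  new=[-1,6]  old=⊥  +wl: 
  step 4. node 3  ⊔preds=[-1,6]  new=[-3,4]  old=⊥  +wl: 
  step 5. node 4  ⊔preds=[-1,6]  new=[-1,6]  old=[0,5]  +wl: 0,1
  step 6. node 5  ⊔preds=[-3,4]  new=[-3,4]  old=⊥  +wl: 3,4
  step 7. node 6  ⊔preds=[-3,6]  new=[-3,6]  old=⊥  +wl: 
  step 8. node 7  ⊔preds=[-3,6]  new=[-1,6]  old=⊥  +wl: 5
  step 9. node 0  ⊔preds=[-3,6]  new=[-4,6]  old=[-1,6]  +wl: 2,6
  step 10. node 1  ⊔preds=[-1,6]  new=[-4,6]  stable
  step 11. node 3  ⊔preds=[-3,6]  new=[-5,4]  old=[-3,4]  +wl: 7
  step 12. node 4  ⊔preds=[-3,6]  new=[-3,6]  old=[-1,6]  +wl: 0,1
  step 13. node 5  ⊔preds=[-5,6]  new=[-5,6]  old=[-3,4]  +wl: 3,4
  step 14. node 2  ⊔preds=[-4,6]  new=[-4,6]  old=[-1,6]  +wl: 
  step 15. node 6  ⊔preds=[-5,6]  new=[-5,6]  old=[-3,6]  +wl: 
  step 16. node 7  ⊔preds=[-5,6]  new=[-3,6]  old=[-1,6]  +wl: 5
  step 17. node 0  ⊔preds=[-5,6]  new=[-6,6]  old=[-4,6]  +wl: 2,6
  step 18. node 1  ⊔preds=[-3,6]  new=[-4,6]  stable
  step 19. node 3  ⊔preds=[-5,6]  new=[-6,4]  old=[-5,4]  +wl: 7
  step 20. node 4  ⊔preds=[-5,6]  new=[-5,6]  old=[-3,6]  +wl: 0,1
  step 21. node 5  ⊔preds=[-6,6]  new=[-6,6]  old=[-5,6]  +wl: 3,4
  step 22. node 2  ⊔preds=[-6,6]  new=[-6,6]  old=[-4,6]  +wl: 
  step 23. node 6  ⊔preds=[-6,6]  new=[-6,6]  old=[-5,6]  +wl: 
  step 24. node 7  ⊔preds=[-6,6]  new=[-4,6]  old=[-3,6]  +wl: 5
  step 25. node 0  ⊔preds=[-6,6]  new=[-6,6]  stable
  step 26. node 1  ⊔preds=[-5,6]  new=[-6,6]  old=[-4,6]  +wl: 
  step 27. node 3  ⊔preds=[-6,6]  new=[-6,4]  stable
  step 28. node 4  ⊔preds=[-6,6]  new=[-6,6]  old=[-5,6]  +wl: 0,1,6,7
  step 29. node 5  ⊔preds=[-6,6]  new=[-6,6]  stable
  step 30. node 0  ⊔preds=[-6,6]  new=[-6,6]  stable
  step 31. node 1  ⊔preds=[-6,6]  new=[-6,6]  stable
  step 32. node 6  ⊔preds=[-6,6]  new=[-6,6]  stable
  step 33. node 7  ⊔preds=[-6,6]  new=[-4,6]  stable

Least fixpoint reached:
  node 0: [-6,6]
  node 1: [-6,6]
  node 2: [-6,6]
  node 3: [-6,4]
  node 4: [-6,6]
  node 5: [-6,6]
  node 6: [-6,6]
  node 7: [-4,6]

33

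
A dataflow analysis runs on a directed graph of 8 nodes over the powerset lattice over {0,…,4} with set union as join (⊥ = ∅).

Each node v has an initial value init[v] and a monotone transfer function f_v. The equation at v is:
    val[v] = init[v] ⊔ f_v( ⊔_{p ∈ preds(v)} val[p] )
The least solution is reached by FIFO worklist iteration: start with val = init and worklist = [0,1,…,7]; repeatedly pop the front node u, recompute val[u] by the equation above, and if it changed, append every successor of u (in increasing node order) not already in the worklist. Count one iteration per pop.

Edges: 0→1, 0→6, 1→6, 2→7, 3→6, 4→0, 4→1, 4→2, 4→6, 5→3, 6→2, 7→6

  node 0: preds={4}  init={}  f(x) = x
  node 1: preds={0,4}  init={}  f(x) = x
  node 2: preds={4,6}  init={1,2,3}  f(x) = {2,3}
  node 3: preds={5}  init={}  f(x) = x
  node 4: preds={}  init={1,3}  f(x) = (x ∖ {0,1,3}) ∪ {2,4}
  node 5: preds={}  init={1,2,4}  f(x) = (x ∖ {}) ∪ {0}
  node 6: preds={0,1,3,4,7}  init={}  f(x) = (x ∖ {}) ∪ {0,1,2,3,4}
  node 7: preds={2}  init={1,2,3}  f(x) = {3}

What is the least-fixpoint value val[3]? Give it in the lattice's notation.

Iteration log — 13 steps:
  step 1. node 0  ⊔preds={1,3}  new={1,3}  old={}  +wl: 
  step 2. node 1  ⊔preds={1,3}  new={1,3}  old={}  +wl: 
  step 3. node 2  ⊔preds={1,3}  new={1,2,3}  stable
  step 4. node 3  ⊔preds={1,2,4}  new={1,2,4}  old={}  +wl: 
  step 5. node 4  ⊔preds={}  new={1,2,3,4}  old={1,3}  +wl: 0,1,2
  step 6. node 5  ⊔preds={}  new={0,1,2,4}  old={1,2,4}  +wl: 3
  step 7. node 6  ⊔preds={1,2,3,4}  new={0,1,2,3,4}  old={}  +wl: 
  step 8. node 7  ⊔preds={1,2,3}  new={1,2,3}  stable
  step 9. node 0  ⊔preds={1,2,3,4}  new={1,2,3,4}  old={1,3}  +wl: 6
  step 10. node 1  ⊔preds={1,2,3,4}  new={1,2,3,4}  old={1,3}  +wl: 
  step 11. node 2  ⊔preds={0,1,2,3,4}  new={1,2,3}  stable
  step 12. node 3  ⊔preds={0,1,2,4}  new={0,1,2,4}  old={1,2,4}  +wl: 
  step 13. node 6  ⊔preds={0,1,2,3,4}  new={0,1,2,3,4}  stable

Least fixpoint reached:
  node 0: {1,2,3,4}
  node 1: {1,2,3,4}
  node 2: {1,2,3}
  node 3: {0,1,2,4}
  node 4: {1,2,3,4}
  node 5: {0,1,2,4}
  node 6: {0,1,2,3,4}
  node 7: {1,2,3}

{0,1,2,4}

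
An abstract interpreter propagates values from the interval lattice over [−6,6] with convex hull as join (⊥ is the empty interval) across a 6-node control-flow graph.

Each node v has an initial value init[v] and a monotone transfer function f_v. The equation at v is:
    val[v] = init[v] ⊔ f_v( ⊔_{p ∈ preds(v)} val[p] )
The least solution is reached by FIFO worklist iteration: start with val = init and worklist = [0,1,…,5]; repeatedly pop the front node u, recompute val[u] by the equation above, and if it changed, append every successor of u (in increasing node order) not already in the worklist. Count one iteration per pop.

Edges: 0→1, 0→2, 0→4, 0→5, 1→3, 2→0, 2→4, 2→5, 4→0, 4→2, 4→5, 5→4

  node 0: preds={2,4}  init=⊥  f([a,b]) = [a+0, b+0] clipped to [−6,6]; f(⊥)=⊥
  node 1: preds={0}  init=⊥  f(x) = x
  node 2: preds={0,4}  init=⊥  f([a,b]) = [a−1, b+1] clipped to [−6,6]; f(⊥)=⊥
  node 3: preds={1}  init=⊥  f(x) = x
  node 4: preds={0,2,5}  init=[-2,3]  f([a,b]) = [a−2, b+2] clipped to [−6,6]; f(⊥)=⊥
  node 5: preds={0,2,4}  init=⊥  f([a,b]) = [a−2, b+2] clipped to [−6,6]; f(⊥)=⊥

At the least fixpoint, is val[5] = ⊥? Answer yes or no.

Trace (18 dequeues):
  [1] u=0 | in [-2,3] | out [-2,3] | prev ⊥ | push {}
  [2] u=1 | in [-2,3] | out [-2,3] | prev ⊥ | push {}
  [3] u=2 | in [-2,3] | out [-3,4] | prev ⊥ | push {0}
  [4] u=3 | in [-2,3] | out [-2,3] | prev ⊥ | push {}
  [5] u=4 | in [-3,4] | out [-5,6] | prev [-2,3] | push {2}
  [6] u=5 | in [-5,6] | out [-6,6] | prev ⊥ | push {4}
  [7] u=0 | in [-5,6] | out [-5,6] | prev [-2,3] | push {1,5}
  [8] u=2 | in [-5,6] | out [-6,6] | prev [-3,4] | push {0}
  [9] u=4 | in [-6,6] | out [-6,6] | prev [-5,6] | push {2}
  [10] u=1 | in [-5,6] | out [-5,6] | prev [-2,3] | push {3}
  [11] u=5 | in [-6,6] | out [-6,6] | ==
  [12] u=0 | in [-6,6] | out [-6,6] | prev [-5,6] | push {1,4,5}
  [13] u=2 | in [-6,6] | out [-6,6] | ==
  [14] u=3 | in [-5,6] | out [-5,6] | prev [-2,3] | push {}
  [15] u=1 | in [-6,6] | out [-6,6] | prev [-5,6] | push {3}
  [16] u=4 | in [-6,6] | out [-6,6] | ==
  [17] u=5 | in [-6,6] | out [-6,6] | ==
  [18] u=3 | in [-6,6] | out [-6,6] | prev [-5,6] | push {}

Converged values:
  [0] [-6,6]
  [1] [-6,6]
  [2] [-6,6]
  [3] [-6,6]
  [4] [-6,6]
  [5] [-6,6]

no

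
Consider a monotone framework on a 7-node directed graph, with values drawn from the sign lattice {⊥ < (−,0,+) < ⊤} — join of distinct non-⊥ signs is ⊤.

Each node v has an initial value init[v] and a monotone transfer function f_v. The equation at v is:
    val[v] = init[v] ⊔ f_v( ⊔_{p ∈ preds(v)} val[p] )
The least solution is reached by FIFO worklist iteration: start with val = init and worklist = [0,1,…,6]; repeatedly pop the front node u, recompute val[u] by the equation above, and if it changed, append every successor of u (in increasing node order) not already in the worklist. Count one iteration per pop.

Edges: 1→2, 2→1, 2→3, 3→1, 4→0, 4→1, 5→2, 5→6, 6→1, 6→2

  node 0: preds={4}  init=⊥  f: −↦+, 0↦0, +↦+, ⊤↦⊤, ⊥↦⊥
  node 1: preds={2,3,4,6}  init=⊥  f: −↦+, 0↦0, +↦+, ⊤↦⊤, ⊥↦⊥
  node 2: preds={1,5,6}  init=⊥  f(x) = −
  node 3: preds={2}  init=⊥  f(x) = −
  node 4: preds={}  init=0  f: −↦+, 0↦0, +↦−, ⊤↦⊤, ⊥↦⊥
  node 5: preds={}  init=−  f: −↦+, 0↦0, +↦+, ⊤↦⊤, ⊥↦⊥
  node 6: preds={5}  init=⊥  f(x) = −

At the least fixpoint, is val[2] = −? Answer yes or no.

Iteration log — 9 steps:
  step 1. node 0  ⊔preds=0  new=0  old=⊥  +wl: 
  step 2. node 1  ⊔preds=0  new=0  old=⊥  +wl: 
  step 3. node 2  ⊔preds=⊤  new=−  old=⊥  +wl: 1
  step 4. node 3  ⊔preds=−  new=−  old=⊥  +wl: 
  step 5. node 4  ⊔preds=⊥  new=0  stable
  step 6. node 5  ⊔preds=⊥  new=−  stable
  step 7. node 6  ⊔preds=−  new=−  old=⊥  +wl: 2
  step 8. node 1  ⊔preds=⊤  new=⊤  old=0  +wl: 
  step 9. node 2  ⊔preds=⊤  new=−  stable

Least fixpoint reached:
  node 0: 0
  node 1: ⊤
  node 2: −
  node 3: −
  node 4: 0
  node 5: −
  node 6: −

yes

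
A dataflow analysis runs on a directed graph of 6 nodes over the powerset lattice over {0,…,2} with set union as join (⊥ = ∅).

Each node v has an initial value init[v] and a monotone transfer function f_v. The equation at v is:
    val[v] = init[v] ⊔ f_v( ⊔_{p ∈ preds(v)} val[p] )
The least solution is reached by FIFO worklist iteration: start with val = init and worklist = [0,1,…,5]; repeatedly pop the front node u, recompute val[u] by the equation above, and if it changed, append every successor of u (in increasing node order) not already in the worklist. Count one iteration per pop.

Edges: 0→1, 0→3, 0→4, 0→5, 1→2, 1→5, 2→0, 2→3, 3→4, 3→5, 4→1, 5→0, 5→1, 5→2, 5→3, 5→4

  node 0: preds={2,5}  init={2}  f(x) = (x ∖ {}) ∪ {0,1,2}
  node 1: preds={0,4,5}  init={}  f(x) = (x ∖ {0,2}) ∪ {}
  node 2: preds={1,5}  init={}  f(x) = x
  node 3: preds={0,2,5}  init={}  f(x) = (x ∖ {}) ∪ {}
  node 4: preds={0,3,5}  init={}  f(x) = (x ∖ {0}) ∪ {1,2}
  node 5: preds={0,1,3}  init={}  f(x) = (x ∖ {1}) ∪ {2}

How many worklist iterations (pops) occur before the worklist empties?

12

Trace (12 dequeues):
  [1] u=0 | in {} | out {0,1,2} | prev {2} | push {}
  [2] u=1 | in {0,1,2} | out {1} | prev {} | push {}
  [3] u=2 | in {1} | out {1} | prev {} | push {0}
  [4] u=3 | in {0,1,2} | out {0,1,2} | prev {} | push {}
  [5] u=4 | in {0,1,2} | out {1,2} | prev {} | push {1}
  [6] u=5 | in {0,1,2} | out {0,2} | prev {} | push {2,3,4}
  [7] u=0 | in {0,1,2} | out {0,1,2} | ==
  [8] u=1 | in {0,1,2} | out {1} | ==
  [9] u=2 | in {0,1,2} | out {0,1,2} | prev {1} | push {0}
  [10] u=3 | in {0,1,2} | out {0,1,2} | ==
  [11] u=4 | in {0,1,2} | out {1,2} | ==
  [12] u=0 | in {0,1,2} | out {0,1,2} | ==

Converged values:
  [0] {0,1,2}
  [1] {1}
  [2] {0,1,2}
  [3] {0,1,2}
  [4] {1,2}
  [5] {0,2}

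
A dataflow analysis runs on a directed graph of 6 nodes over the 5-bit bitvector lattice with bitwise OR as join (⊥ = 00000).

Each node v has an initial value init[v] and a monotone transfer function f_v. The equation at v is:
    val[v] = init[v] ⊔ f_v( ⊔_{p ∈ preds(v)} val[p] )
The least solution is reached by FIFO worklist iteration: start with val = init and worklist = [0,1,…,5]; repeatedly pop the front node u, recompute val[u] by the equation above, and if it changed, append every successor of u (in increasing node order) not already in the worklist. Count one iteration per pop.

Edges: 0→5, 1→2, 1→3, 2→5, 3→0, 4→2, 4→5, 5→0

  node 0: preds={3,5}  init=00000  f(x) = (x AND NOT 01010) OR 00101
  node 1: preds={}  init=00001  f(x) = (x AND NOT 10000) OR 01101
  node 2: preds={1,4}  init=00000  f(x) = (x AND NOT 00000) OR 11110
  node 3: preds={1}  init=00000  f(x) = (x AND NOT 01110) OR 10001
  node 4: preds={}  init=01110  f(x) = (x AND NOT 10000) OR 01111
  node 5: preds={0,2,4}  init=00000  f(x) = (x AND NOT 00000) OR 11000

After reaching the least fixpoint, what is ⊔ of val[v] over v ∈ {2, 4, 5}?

Trace (9 dequeues):
  [1] u=0 | in 00000 | out 00101 | prev 00000 | push {}
  [2] u=1 | in 00000 | out 01101 | prev 00001 | push {}
  [3] u=2 | in 01111 | out 11111 | prev 00000 | push {}
  [4] u=3 | in 01101 | out 10001 | prev 00000 | push {0}
  [5] u=4 | in 00000 | out 01111 | prev 01110 | push {2}
  [6] u=5 | in 11111 | out 11111 | prev 00000 | push {}
  [7] u=0 | in 11111 | out 10101 | prev 00101 | push {5}
  [8] u=2 | in 01111 | out 11111 | ==
  [9] u=5 | in 11111 | out 11111 | ==

Converged values:
  [0] 10101
  [1] 01101
  [2] 11111
  [3] 10001
  [4] 01111
  [5] 11111

11111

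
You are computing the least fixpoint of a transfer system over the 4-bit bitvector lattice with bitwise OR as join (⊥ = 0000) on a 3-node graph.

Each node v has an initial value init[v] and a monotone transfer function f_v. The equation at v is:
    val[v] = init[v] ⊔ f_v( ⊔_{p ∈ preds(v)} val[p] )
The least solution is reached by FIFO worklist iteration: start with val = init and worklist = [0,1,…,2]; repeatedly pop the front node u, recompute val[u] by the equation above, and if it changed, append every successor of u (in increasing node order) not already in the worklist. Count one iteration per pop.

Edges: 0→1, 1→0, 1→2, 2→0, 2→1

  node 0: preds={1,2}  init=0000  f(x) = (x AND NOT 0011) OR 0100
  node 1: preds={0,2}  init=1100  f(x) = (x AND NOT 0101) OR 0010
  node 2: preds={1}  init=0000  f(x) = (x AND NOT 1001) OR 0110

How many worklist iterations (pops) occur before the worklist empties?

Trace (5 dequeues):
  [1] u=0 | in 1100 | out 1100 | prev 0000 | push {}
  [2] u=1 | in 1100 | out 1110 | prev 1100 | push {0}
  [3] u=2 | in 1110 | out 0110 | prev 0000 | push {1}
  [4] u=0 | in 1110 | out 1100 | ==
  [5] u=1 | in 1110 | out 1110 | ==

Converged values:
  [0] 1100
  [1] 1110
  [2] 0110

5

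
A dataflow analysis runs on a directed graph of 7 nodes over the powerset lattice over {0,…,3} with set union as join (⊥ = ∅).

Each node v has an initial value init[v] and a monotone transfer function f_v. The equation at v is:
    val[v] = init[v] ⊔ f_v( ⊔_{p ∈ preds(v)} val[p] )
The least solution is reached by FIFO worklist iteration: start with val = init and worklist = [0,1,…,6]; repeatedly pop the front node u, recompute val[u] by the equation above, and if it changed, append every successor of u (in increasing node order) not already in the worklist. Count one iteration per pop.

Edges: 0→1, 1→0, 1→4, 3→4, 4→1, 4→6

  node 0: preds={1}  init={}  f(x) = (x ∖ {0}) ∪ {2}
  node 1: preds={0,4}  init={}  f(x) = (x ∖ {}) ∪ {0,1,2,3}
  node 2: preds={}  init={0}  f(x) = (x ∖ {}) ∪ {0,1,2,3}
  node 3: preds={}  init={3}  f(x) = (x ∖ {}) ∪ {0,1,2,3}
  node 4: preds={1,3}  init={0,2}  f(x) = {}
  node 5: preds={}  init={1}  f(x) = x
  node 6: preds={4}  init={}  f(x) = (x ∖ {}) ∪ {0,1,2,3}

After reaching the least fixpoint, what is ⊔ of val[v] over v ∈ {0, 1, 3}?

Trace (9 dequeues):
  [1] u=0 | in {} | out {2} | prev {} | push {}
  [2] u=1 | in {0,2} | out {0,1,2,3} | prev {} | push {0}
  [3] u=2 | in {} | out {0,1,2,3} | prev {0} | push {}
  [4] u=3 | in {} | out {0,1,2,3} | prev {3} | push {}
  [5] u=4 | in {0,1,2,3} | out {0,2} | ==
  [6] u=5 | in {} | out {1} | ==
  [7] u=6 | in {0,2} | out {0,1,2,3} | prev {} | push {}
  [8] u=0 | in {0,1,2,3} | out {1,2,3} | prev {2} | push {1}
  [9] u=1 | in {0,1,2,3} | out {0,1,2,3} | ==

Converged values:
  [0] {1,2,3}
  [1] {0,1,2,3}
  [2] {0,1,2,3}
  [3] {0,1,2,3}
  [4] {0,2}
  [5] {1}
  [6] {0,1,2,3}

{0,1,2,3}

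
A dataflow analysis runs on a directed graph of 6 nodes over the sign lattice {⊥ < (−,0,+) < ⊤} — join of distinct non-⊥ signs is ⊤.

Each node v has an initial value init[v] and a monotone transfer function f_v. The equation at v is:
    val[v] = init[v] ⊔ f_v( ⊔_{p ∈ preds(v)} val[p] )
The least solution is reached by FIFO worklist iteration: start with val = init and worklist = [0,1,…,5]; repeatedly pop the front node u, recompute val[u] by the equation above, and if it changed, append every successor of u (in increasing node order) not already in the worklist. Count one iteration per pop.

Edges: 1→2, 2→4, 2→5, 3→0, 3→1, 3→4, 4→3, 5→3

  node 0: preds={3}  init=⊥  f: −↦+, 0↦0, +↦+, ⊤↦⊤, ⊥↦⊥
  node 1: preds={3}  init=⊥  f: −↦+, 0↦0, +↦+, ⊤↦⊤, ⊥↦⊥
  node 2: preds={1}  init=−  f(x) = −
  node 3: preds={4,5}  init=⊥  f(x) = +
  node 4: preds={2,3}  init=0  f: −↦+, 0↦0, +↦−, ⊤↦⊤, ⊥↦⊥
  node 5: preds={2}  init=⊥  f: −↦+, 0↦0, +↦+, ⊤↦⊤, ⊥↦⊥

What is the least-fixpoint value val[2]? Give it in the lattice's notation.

Trace (10 dequeues):
  [1] u=0 | in ⊥ | out ⊥ | ==
  [2] u=1 | in ⊥ | out ⊥ | ==
  [3] u=2 | in ⊥ | out − | ==
  [4] u=3 | in 0 | out + | prev ⊥ | push {0,1}
  [5] u=4 | in ⊤ | out ⊤ | prev 0 | push {3}
  [6] u=5 | in − | out + | prev ⊥ | push {}
  [7] u=0 | in + | out + | prev ⊥ | push {}
  [8] u=1 | in + | out + | prev ⊥ | push {2}
  [9] u=3 | in ⊤ | out + | ==
  [10] u=2 | in + | out − | ==

Converged values:
  [0] +
  [1] +
  [2] −
  [3] +
  [4] ⊤
  [5] +

−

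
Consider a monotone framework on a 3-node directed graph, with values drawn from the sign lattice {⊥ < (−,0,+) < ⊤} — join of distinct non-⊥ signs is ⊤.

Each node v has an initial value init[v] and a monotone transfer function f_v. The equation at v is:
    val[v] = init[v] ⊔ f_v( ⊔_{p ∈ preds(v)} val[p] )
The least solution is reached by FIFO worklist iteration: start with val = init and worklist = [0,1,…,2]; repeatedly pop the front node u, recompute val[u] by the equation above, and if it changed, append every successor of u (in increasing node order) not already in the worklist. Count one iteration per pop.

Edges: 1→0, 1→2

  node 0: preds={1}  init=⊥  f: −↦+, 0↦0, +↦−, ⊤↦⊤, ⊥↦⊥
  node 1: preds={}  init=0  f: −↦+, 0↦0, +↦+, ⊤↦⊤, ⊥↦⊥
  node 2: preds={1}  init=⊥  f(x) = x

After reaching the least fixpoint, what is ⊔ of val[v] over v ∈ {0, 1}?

Worklist (3 pops):
  #1 pop 0: in=0 → 0 (was ⊥); enqueue []
  #2 pop 1: in=⊥ → 0 (no change)
  #3 pop 2: in=0 → 0 (was ⊥); enqueue []

Fixpoint:
  val[0] = 0
  val[1] = 0
  val[2] = 0

0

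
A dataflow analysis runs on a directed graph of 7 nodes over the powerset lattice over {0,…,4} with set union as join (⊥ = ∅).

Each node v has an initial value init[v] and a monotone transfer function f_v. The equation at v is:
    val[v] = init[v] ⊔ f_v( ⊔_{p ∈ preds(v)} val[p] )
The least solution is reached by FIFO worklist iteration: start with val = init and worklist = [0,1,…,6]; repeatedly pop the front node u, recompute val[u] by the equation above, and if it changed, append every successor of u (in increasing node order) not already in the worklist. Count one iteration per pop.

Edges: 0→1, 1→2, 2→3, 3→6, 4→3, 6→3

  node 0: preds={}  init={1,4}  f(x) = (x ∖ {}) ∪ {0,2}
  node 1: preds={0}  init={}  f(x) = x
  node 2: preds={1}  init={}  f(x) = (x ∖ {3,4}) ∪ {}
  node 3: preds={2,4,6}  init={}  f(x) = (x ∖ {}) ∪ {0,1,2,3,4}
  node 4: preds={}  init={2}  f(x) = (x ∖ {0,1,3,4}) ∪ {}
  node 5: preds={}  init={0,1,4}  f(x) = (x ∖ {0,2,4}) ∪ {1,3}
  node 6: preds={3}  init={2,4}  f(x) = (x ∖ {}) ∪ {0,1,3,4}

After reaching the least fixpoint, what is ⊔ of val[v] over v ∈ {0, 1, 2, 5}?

{0,1,2,3,4}

Iteration log — 8 steps:
  step 1. node 0  ⊔preds={}  new={0,1,2,4}  old={1,4}  +wl: 
  step 2. node 1  ⊔preds={0,1,2,4}  new={0,1,2,4}  old={}  +wl: 
  step 3. node 2  ⊔preds={0,1,2,4}  new={0,1,2}  old={}  +wl: 
  step 4. node 3  ⊔preds={0,1,2,4}  new={0,1,2,3,4}  old={}  +wl: 
  step 5. node 4  ⊔preds={}  new={2}  stable
  step 6. node 5  ⊔preds={}  new={0,1,3,4}  old={0,1,4}  +wl: 
  step 7. node 6  ⊔preds={0,1,2,3,4}  new={0,1,2,3,4}  old={2,4}  +wl: 3
  step 8. node 3  ⊔preds={0,1,2,3,4}  new={0,1,2,3,4}  stable

Least fixpoint reached:
  node 0: {0,1,2,4}
  node 1: {0,1,2,4}
  node 2: {0,1,2}
  node 3: {0,1,2,3,4}
  node 4: {2}
  node 5: {0,1,3,4}
  node 6: {0,1,2,3,4}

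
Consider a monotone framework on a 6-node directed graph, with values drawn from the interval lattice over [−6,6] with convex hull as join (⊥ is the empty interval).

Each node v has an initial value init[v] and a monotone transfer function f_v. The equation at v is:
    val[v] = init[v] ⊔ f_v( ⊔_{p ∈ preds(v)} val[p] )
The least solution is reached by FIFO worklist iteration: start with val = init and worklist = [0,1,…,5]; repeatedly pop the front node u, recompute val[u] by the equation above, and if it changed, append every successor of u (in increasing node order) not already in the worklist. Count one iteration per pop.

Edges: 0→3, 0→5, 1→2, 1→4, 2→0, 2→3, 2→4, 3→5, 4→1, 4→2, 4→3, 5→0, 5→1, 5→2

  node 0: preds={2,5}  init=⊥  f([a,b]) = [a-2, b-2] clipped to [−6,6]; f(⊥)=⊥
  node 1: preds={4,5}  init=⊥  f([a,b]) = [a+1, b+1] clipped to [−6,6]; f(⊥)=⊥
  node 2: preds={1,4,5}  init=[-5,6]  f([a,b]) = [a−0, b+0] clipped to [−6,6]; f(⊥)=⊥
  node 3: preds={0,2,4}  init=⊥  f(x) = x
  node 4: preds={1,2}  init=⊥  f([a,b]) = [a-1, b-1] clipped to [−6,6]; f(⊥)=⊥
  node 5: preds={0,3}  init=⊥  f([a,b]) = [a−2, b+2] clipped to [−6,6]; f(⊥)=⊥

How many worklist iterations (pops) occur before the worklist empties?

Trace (11 dequeues):
  [1] u=0 | in [-5,6] | out [-6,4] | prev ⊥ | push {}
  [2] u=1 | in ⊥ | out ⊥ | ==
  [3] u=2 | in ⊥ | out [-5,6] | ==
  [4] u=3 | in [-6,6] | out [-6,6] | prev ⊥ | push {}
  [5] u=4 | in [-5,6] | out [-6,5] | prev ⊥ | push {1,2,3}
  [6] u=5 | in [-6,6] | out [-6,6] | prev ⊥ | push {0}
  [7] u=1 | in [-6,6] | out [-5,6] | prev ⊥ | push {4}
  [8] u=2 | in [-6,6] | out [-6,6] | prev [-5,6] | push {}
  [9] u=3 | in [-6,6] | out [-6,6] | ==
  [10] u=0 | in [-6,6] | out [-6,4] | ==
  [11] u=4 | in [-6,6] | out [-6,5] | ==

Converged values:
  [0] [-6,4]
  [1] [-5,6]
  [2] [-6,6]
  [3] [-6,6]
  [4] [-6,5]
  [5] [-6,6]

11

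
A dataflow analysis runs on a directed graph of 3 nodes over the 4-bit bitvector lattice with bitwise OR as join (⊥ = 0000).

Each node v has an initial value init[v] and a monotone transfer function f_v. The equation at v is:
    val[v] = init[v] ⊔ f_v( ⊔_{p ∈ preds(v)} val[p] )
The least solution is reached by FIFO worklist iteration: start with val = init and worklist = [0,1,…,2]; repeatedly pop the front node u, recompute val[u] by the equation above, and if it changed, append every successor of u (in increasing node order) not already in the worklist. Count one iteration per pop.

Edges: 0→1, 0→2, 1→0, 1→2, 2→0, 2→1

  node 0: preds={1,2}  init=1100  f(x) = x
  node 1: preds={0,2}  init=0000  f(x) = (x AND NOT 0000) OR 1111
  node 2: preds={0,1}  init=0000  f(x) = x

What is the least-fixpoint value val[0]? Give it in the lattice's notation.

1111

Worklist (6 pops):
  #1 pop 0: in=0000 → 1100 (no change)
  #2 pop 1: in=1100 → 1111 (was 0000); enqueue [0]
  #3 pop 2: in=1111 → 1111 (was 0000); enqueue [1]
  #4 pop 0: in=1111 → 1111 (was 1100); enqueue [2]
  #5 pop 1: in=1111 → 1111 (no change)
  #6 pop 2: in=1111 → 1111 (no change)

Fixpoint:
  val[0] = 1111
  val[1] = 1111
  val[2] = 1111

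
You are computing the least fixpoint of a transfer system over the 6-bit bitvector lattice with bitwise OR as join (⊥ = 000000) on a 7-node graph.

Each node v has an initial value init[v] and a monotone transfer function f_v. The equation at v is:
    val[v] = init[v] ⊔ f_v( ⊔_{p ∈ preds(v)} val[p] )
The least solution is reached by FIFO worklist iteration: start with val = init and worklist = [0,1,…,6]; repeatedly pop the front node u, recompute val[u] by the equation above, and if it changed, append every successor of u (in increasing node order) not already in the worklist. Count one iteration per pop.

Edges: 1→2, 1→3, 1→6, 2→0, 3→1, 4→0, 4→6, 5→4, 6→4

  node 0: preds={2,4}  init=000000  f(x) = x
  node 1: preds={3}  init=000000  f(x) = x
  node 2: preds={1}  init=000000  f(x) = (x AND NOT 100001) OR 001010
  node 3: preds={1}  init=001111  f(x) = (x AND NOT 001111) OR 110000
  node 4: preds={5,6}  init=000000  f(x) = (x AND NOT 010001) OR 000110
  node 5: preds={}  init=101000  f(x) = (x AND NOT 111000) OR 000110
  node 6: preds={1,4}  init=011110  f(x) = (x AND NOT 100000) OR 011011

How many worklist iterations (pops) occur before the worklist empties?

Worklist (14 pops):
  #1 pop 0: in=000000 → 000000 (no change)
  #2 pop 1: in=001111 → 001111 (was 000000); enqueue []
  #3 pop 2: in=001111 → 001110 (was 000000); enqueue [0]
  #4 pop 3: in=001111 → 111111 (was 001111); enqueue [1]
  #5 pop 4: in=111110 → 101110 (was 000000); enqueue []
  #6 pop 5: in=000000 → 101110 (was 101000); enqueue [4]
  #7 pop 6: in=101111 → 011111 (was 011110); enqueue []
  #8 pop 0: in=101110 → 101110 (was 000000); enqueue []
  #9 pop 1: in=111111 → 111111 (was 001111); enqueue [2,3,6]
  #10 pop 4: in=111111 → 101110 (no change)
  #11 pop 2: in=111111 → 011110 (was 001110); enqueue [0]
  #12 pop 3: in=111111 → 111111 (no change)
  #13 pop 6: in=111111 → 011111 (no change)
  #14 pop 0: in=111110 → 111110 (was 101110); enqueue []

Fixpoint:
  val[0] = 111110
  val[1] = 111111
  val[2] = 011110
  val[3] = 111111
  val[4] = 101110
  val[5] = 101110
  val[6] = 011111

14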